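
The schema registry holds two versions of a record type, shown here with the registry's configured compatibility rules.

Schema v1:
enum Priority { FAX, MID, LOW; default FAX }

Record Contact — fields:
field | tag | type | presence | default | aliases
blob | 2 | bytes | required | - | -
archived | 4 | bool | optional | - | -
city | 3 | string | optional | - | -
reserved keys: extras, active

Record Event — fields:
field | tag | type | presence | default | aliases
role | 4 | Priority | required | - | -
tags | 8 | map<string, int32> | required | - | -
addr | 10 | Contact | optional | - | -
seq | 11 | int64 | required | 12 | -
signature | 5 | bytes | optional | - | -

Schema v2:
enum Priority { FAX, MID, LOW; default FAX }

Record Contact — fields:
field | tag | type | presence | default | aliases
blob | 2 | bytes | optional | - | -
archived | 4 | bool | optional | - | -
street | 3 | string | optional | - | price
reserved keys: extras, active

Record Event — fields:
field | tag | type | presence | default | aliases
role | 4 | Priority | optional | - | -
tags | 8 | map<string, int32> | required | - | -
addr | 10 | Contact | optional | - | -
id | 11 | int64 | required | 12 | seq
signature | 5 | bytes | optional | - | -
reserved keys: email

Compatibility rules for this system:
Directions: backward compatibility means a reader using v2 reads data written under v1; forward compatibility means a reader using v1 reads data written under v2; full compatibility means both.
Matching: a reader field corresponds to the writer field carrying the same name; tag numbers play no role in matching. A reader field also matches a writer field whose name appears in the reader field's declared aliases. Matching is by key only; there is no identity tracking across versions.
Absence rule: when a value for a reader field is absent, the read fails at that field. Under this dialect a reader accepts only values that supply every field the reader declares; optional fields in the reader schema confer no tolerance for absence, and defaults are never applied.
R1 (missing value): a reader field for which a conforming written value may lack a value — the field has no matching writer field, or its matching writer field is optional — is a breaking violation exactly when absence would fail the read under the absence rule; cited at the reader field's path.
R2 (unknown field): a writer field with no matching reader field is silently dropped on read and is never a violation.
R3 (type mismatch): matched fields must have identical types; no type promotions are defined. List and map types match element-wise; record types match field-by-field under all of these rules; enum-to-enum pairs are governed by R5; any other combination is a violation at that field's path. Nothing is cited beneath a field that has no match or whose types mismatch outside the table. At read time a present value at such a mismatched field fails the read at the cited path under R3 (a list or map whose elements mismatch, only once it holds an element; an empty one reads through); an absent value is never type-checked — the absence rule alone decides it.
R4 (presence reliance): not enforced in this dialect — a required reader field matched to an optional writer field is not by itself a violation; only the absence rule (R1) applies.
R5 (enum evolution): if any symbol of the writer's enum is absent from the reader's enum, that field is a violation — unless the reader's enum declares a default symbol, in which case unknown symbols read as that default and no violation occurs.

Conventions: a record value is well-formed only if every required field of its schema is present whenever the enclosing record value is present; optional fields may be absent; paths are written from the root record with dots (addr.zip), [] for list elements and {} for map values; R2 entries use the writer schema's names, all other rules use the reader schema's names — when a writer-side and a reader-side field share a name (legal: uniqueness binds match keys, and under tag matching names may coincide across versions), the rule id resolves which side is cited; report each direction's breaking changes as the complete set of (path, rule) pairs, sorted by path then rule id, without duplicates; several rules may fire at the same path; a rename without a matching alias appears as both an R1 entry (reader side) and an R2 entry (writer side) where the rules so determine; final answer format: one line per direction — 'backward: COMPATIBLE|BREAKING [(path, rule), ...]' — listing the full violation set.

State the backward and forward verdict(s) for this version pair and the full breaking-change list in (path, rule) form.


arrows below run writer -> reader for Event
backward analysis of Event with v2 as reader and v1 as writer:
  writer required, Priority -> Priority: reader role maps from writer role
  writer required, map<string, int32> -> map<string, int32>: reader tags maps from writer tags
  writer optional, Contact -> Contact: reader addr maps from writer addr
  writer required, int64 -> int64: reader id maps from writer seq
  writer optional, bytes -> bytes: reader signature maps from writer signature
  writer required, bytes -> bytes: reader addr.blob maps from writer addr.blob
  writer optional, bool -> bool: reader addr.archived maps from writer addr.archived
  addr.street: no writer-side match
  leftover writer field: addr.city
  R1 fires at addr
  R1 fires at addr.archived
  R1 fires at addr.street
  R1 fires at signature
  => backward verdict for Event: BREAKING, 4 violation(s)
forward analysis of Event with v1 as reader and v2 as writer:
  writer optional, Priority -> Priority: reader role maps from writer role
  writer required, map<string, int32> -> map<string, int32>: reader tags maps from writer tags
  writer optional, Contact -> Contact: reader addr maps from writer addr
  seq: no writer-side match
  writer optional, bytes -> bytes: reader signature maps from writer signature
  leftover writer field: id
  writer optional, bytes -> bytes: reader addr.blob maps from writer addr.blob
  writer optional, bool -> bool: reader addr.archived maps from writer addr.archived
  addr.city: no writer-side match
  leftover writer field: addr.street
  R1 fires at addr
  R1 fires at addr.archived
  R1 fires at addr.blob
  R1 fires at addr.city
  R1 fires at role
  R1 fires at seq
  R1 fires at signature
  => forward verdict for Event: BREAKING, 7 violation(s)

backward: BREAKING [(addr, R1), (addr.archived, R1), (addr.street, R1), (signature, R1)]; forward: BREAKING [(addr, R1), (addr.archived, R1), (addr.blob, R1), (addr.city, R1), (role, R1), (seq, R1), (signature, R1)]


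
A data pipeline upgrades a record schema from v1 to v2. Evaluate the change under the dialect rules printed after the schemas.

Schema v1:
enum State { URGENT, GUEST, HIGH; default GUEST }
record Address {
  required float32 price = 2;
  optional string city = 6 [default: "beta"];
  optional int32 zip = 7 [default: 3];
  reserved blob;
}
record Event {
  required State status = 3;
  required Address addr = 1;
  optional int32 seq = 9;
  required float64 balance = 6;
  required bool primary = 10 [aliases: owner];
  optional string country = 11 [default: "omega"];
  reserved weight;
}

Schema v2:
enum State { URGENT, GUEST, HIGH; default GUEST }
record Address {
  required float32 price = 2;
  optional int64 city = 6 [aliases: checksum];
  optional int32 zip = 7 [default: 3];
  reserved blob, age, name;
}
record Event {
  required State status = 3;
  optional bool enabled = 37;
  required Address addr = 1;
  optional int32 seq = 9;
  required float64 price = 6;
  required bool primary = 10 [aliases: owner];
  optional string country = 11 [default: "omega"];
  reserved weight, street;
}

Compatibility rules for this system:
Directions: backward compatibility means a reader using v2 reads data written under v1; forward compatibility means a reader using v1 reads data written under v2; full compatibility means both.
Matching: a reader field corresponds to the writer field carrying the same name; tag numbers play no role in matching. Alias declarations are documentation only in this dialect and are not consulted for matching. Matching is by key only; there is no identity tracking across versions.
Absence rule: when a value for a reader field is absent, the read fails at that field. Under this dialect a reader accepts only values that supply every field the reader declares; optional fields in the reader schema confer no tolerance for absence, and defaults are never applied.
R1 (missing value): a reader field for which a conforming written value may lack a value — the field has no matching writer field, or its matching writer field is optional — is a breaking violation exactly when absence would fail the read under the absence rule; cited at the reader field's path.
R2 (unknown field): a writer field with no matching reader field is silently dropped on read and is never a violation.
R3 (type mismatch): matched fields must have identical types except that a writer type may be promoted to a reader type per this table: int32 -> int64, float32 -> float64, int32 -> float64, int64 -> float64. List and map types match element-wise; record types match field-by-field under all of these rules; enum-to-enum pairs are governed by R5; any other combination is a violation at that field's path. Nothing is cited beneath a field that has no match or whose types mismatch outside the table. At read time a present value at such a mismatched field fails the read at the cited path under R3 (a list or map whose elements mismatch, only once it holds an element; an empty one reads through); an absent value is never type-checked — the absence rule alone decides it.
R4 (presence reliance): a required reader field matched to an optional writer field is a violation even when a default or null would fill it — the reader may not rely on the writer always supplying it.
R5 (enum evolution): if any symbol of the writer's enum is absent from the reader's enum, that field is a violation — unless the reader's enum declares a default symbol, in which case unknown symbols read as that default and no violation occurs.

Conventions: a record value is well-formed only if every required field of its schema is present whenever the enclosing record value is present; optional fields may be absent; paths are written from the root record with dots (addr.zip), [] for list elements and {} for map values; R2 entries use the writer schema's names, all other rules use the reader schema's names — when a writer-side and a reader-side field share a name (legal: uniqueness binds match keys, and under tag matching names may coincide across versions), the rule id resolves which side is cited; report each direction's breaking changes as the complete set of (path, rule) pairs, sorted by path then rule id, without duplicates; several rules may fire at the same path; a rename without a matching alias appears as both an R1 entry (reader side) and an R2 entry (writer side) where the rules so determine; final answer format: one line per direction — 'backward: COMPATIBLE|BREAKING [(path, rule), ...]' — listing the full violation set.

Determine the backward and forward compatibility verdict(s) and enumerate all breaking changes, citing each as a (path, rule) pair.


backward: BREAKING [(addr.city, R1), (addr.city, R3), (addr.zip, R1), (country, R1), (enabled, R1), (price, R1), (seq, R1)]; forward: BREAKING [(addr.city, R1), (addr.city, R3), (addr.zip, R1), (balance, R1), (country, R1), (seq, R1)]

arrows below run writer -> reader for Event
backward analysis of Event with v2 as reader and v1 as writer:
  status: State -> State, writer required; from status
  enabled: no writer match
  addr: Address -> Address, writer required; from addr
  seq: int32 -> int32, writer optional; from seq
  price: no writer match
  primary: bool -> bool, writer required; from primary
  country: string -> string, writer optional; from country
  balance (writer side), unknown to reader
  addr.price: float32 -> float32, writer required; from addr.price
  addr.city: string -> int64, writer optional; from addr.city
  addr.zip: int32 -> int32, writer optional; from addr.zip
  breaking: (addr.city, R1)
  breaking: (addr.city, R3)
  breaking: (addr.zip, R1)
  breaking: (country, R1)
  breaking: (enabled, R1)
  breaking: (price, R1)
  breaking: (seq, R1)
  => 7 violation(s): backward is BREAKING for Event
forward analysis of Event with v1 as reader and v2 as writer:
  status: State -> State, writer required; from status
  addr: Address -> Address, writer required; from addr
  seq: int32 -> int32, writer optional; from seq
  balance: no writer match
  primary: bool -> bool, writer required; from primary
  country: string -> string, writer optional; from country
  enabled (writer side), unknown to reader
  price (writer side), unknown to reader
  addr.price: float32 -> float32, writer required; from addr.price
  addr.city: int64 -> string, writer optional; from addr.city
  addr.zip: int32 -> int32, writer optional; from addr.zip
  breaking: (addr.city, R1)
  breaking: (addr.city, R3)
  breaking: (addr.zip, R1)
  breaking: (balance, R1)
  breaking: (country, R1)
  breaking: (seq, R1)
  => 6 violation(s): forward is BREAKING for Event


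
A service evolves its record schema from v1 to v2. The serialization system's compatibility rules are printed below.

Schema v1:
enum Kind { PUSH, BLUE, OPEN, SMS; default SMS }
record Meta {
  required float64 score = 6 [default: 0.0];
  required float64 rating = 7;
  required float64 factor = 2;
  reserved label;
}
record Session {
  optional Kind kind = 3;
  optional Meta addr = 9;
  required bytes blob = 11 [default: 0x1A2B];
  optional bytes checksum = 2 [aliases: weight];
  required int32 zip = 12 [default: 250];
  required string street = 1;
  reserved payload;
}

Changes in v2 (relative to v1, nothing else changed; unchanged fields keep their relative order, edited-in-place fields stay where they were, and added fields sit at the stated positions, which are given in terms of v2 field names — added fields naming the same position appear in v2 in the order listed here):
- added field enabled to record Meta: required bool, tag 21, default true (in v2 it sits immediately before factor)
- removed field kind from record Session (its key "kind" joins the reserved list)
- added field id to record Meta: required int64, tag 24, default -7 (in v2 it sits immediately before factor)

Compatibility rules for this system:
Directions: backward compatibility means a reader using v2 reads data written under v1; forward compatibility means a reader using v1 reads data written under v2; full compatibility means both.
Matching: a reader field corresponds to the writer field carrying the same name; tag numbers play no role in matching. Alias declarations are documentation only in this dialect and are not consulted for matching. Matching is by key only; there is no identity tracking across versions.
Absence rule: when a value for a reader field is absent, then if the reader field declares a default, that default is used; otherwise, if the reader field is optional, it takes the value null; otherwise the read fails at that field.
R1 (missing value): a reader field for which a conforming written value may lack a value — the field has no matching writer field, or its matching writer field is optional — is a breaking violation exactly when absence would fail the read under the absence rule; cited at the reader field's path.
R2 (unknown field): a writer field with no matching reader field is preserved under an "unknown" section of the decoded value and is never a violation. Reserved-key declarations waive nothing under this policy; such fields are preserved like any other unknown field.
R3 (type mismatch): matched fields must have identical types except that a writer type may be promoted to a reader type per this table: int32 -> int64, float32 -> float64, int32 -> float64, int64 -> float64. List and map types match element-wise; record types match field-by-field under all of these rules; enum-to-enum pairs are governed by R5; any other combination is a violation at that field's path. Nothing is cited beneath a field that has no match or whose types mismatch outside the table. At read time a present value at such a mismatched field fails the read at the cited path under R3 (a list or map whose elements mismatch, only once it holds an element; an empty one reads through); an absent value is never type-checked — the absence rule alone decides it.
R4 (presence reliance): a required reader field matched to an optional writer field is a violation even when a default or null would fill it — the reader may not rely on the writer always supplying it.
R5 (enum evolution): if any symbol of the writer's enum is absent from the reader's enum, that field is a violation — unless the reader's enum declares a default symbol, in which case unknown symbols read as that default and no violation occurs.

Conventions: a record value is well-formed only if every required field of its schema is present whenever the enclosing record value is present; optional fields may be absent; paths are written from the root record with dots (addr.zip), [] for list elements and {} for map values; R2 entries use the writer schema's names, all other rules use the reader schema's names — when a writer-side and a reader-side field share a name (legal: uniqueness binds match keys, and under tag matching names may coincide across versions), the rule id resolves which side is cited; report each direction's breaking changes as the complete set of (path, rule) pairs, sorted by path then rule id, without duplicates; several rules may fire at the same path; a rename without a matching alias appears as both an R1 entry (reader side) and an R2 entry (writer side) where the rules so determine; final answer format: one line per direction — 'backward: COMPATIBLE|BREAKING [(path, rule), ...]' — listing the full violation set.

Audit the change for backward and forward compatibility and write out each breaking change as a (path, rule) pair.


in Session below, arrows point writer -> reader
backward pass over Session, reader schema v2, writer schema v1:
  writer optional, Meta -> Meta: reader addr maps from writer addr
  writer required, bytes -> bytes: reader blob maps from writer blob
  writer optional, bytes -> bytes: reader checksum maps from writer checksum
  writer required, int32 -> int32: reader zip maps from writer zip
  writer required, string -> string: reader street maps from writer street
  writer field kind has no reader counterpart
  writer required, float64 -> float64: reader addr.score maps from writer addr.score
  writer required, float64 -> float64: reader addr.rating maps from writer addr.rating
  addr.enabled: no writer match
  addr.id: no writer match
  writer required, float64 -> float64: reader addr.factor maps from writer addr.factor
  nothing fires on Session: backward is COMPATIBLE
forward pass over Session, reader schema v1, writer schema v2:
  kind: no writer match
  writer optional, Meta -> Meta: reader addr maps from writer addr
  writer required, bytes -> bytes: reader blob maps from writer blob
  writer optional, bytes -> bytes: reader checksum maps from writer checksum
  writer required, int32 -> int32: reader zip maps from writer zip
  writer required, string -> string: reader street maps from writer street
  writer required, float64 -> float64: reader addr.score maps from writer addr.score
  writer required, float64 -> float64: reader addr.rating maps from writer addr.rating
  writer required, float64 -> float64: reader addr.factor maps from writer addr.factor
  writer field addr.enabled has no reader counterpart
  writer field addr.id has no reader counterpart
  nothing fires on Session: forward is COMPATIBLE

backward: COMPATIBLE []; forward: COMPATIBLE []


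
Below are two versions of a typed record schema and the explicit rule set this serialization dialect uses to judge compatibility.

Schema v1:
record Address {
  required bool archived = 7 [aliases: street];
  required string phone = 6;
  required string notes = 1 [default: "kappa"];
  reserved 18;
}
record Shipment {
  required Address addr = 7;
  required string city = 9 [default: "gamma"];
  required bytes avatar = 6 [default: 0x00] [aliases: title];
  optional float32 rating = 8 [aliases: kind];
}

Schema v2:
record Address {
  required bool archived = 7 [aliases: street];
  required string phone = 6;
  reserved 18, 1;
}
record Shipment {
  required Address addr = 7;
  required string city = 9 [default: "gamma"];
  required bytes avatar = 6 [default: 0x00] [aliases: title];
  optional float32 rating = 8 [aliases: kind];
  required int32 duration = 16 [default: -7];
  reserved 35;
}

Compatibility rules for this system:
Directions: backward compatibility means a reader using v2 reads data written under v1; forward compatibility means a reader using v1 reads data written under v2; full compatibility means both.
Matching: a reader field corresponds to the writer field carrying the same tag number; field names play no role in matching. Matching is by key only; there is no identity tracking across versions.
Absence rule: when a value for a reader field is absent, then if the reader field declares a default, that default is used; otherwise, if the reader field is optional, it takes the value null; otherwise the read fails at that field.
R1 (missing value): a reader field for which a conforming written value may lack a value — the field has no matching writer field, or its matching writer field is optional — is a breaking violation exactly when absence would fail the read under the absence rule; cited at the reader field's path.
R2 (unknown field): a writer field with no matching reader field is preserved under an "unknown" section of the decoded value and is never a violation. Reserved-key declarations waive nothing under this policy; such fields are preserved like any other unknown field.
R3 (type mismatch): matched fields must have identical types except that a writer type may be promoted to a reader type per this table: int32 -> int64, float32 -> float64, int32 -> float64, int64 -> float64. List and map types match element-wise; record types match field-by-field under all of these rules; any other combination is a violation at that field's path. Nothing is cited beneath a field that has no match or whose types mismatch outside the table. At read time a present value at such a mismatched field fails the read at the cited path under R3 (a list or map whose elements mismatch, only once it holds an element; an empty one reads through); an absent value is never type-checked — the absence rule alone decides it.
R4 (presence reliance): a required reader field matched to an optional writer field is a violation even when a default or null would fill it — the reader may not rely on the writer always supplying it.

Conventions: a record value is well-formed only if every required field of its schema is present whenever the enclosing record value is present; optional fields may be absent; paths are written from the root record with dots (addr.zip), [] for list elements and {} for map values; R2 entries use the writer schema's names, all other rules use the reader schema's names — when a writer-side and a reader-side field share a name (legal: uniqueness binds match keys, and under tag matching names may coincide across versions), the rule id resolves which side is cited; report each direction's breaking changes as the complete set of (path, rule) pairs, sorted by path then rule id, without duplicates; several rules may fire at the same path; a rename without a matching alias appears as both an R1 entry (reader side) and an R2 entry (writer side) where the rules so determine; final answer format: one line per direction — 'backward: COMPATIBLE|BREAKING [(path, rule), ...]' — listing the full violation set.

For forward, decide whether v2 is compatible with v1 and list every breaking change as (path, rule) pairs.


the writer's type comes first in each Shipment pair
checking forward for Shipment: reader v1 against writer v2:
  writer required, Address -> Address: reader addr maps from writer addr
  writer required, string -> string: reader city maps from writer city
  writer required, bytes -> bytes: reader avatar maps from writer avatar
  writer optional, float32 -> float32: reader rating maps from writer rating
  writer duration: unknown to reader
  writer required, bool -> bool: reader addr.archived maps from writer addr.archived
  writer required, string -> string: reader addr.phone maps from writer addr.phone
  addr.notes has no writer counterpart
  => forward: COMPATIBLE
checking off the Shipment differences that do not matter here:
  removed field notes from record Address (its key 1 joins the reserved list) -> no rule fires on it in Shipment's dialect; the asked verdict holds
  added field duration to record Shipment: required int32, tag 16, default -7 (in v2 it sits last) -> no rule fires on it in Shipment's dialect; the asked verdict holds

forward: COMPATIBLE []


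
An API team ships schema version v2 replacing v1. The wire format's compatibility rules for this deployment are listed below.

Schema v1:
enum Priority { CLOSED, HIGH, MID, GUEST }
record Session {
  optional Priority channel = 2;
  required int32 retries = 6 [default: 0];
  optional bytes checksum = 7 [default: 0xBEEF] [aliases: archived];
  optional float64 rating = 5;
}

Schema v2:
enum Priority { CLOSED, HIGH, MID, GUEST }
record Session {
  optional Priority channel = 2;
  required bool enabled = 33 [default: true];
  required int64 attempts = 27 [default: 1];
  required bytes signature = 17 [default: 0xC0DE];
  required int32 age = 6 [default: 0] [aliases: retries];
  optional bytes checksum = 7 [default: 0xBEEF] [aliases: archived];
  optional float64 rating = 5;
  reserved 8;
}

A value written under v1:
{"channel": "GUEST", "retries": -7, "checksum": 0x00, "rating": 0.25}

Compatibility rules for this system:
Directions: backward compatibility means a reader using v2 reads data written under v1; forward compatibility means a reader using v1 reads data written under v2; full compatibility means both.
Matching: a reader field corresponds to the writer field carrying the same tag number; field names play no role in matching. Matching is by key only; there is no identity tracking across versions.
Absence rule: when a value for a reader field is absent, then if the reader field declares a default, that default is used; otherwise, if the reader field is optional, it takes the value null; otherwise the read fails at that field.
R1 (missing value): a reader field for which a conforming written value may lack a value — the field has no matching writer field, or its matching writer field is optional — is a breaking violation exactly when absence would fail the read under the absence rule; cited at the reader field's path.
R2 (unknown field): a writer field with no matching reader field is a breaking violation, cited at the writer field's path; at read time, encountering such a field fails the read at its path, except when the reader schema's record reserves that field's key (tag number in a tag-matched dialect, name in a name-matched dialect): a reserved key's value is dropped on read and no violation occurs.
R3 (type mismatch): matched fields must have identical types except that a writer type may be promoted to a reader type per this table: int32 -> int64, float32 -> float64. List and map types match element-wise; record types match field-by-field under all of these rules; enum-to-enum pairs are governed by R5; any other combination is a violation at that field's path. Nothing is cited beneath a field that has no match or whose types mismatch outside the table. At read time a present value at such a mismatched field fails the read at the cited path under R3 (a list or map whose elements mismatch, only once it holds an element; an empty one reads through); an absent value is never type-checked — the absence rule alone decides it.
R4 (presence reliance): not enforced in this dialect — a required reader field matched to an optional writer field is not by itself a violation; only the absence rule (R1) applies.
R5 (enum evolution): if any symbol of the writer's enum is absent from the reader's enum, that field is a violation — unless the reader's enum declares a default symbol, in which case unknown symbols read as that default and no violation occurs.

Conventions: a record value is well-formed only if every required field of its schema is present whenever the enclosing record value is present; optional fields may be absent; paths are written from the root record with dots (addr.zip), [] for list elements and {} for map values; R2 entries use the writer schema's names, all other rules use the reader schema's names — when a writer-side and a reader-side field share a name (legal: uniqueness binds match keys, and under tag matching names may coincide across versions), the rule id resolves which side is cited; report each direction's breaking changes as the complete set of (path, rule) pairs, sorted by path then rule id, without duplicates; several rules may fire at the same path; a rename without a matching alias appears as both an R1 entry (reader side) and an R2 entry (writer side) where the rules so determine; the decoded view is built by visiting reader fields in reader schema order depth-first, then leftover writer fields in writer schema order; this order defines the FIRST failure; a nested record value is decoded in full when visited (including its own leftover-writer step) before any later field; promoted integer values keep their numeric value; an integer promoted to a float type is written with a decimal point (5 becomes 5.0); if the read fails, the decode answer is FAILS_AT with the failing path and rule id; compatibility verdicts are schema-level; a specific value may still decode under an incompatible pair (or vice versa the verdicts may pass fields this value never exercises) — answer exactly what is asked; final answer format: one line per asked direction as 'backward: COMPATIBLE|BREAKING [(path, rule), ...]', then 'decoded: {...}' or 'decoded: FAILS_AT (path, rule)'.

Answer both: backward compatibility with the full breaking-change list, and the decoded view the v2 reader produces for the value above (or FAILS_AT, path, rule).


backward: COMPATIBLE []; decoded: {"channel": "GUEST", "enabled": true, "attempts": 1, "signature": 0xC0DE, "age": -7, "checksum": 0x00, "rating": 0.25}

each type pair in Session: writer, then reader
backward pass over Session, reader schema v2, writer schema v1:
  Priority -> Priority, writer optional: channel aligns to channel
  enabled: no writer match
  attempts: no writer match
  signature: no writer match
  int32 -> int32, writer required: age aligns to retries
  bytes -> bytes, writer optional: checksum aligns to checksum
  float64 -> float64, writer optional: rating aligns to rating
  => no violations; backward on Session: COMPATIBLE
migrating the Session value to v2:
  channel := "GUEST"
  enabled := true (missing; default applied)
  attempts := 1 (missing; default applied)
  signature := 0xC0DE (missing; default applied)
  age := -7 (from writer retries)
  checksum := 0x00
  rating := 0.25
  => decoded: {"channel": "GUEST", "enabled": true, "attempts": 1, "signature": 0xC0DE, "age": -7, "checksum": 0x00, "rating": 0.25}


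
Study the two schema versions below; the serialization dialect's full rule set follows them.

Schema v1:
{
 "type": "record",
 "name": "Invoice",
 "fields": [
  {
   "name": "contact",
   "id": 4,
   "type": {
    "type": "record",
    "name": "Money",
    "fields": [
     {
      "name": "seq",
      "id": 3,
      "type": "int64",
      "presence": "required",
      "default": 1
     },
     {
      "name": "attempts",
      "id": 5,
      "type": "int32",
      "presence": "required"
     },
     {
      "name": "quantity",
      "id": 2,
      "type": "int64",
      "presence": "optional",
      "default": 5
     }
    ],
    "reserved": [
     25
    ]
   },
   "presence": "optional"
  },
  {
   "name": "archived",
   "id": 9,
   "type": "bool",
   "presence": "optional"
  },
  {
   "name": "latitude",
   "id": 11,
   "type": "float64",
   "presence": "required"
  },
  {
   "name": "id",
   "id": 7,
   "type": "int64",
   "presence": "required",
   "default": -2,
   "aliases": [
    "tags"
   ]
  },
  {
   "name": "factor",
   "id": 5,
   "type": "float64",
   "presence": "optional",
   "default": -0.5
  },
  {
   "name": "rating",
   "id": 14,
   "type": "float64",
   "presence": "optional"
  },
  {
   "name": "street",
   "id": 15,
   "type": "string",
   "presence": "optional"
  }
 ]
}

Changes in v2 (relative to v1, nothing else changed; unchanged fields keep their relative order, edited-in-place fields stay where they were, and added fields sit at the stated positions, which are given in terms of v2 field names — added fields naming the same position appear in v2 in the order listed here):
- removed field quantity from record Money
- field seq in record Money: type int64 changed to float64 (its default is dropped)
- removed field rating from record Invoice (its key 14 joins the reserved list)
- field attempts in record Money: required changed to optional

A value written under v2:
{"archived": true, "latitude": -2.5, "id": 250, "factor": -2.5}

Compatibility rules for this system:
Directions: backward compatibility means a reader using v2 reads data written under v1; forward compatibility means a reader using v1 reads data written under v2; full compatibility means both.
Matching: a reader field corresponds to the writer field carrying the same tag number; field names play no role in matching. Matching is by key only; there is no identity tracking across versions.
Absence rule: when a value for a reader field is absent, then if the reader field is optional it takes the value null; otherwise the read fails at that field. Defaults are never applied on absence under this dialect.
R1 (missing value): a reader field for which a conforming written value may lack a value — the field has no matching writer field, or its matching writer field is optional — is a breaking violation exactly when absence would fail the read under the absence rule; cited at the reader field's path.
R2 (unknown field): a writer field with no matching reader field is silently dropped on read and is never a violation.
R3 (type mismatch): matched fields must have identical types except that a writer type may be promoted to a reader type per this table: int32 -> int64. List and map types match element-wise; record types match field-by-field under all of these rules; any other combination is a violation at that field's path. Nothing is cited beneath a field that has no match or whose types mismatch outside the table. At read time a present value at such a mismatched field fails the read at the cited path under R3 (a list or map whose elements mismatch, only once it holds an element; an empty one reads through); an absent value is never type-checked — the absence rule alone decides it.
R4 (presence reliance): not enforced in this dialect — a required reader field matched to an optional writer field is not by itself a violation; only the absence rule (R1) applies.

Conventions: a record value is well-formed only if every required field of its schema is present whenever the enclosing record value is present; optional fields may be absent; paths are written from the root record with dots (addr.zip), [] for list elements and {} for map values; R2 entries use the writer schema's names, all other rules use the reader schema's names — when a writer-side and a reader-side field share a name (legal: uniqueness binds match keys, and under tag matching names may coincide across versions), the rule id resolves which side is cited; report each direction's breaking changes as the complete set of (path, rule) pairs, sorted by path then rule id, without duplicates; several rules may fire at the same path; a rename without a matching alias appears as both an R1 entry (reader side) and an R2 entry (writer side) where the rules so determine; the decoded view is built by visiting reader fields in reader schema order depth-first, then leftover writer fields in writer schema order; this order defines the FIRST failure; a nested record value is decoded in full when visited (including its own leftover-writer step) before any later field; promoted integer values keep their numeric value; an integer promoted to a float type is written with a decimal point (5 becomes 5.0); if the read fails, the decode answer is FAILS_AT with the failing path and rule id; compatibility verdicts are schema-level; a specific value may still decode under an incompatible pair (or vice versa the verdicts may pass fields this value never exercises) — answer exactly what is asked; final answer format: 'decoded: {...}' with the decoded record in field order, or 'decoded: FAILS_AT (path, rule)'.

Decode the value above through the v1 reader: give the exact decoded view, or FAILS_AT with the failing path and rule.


decoded: {"contact": null, "archived": true, "latitude": -2.5, "id": 250, "factor": -2.5, "rating": null, "street": null}

arrows below run writer -> reader for Invoice
migrating the Invoice value to v1:
  contact := null (missing; optional => null)
  archived := true
  latitude := -2.5
  id := 250
  factor := -2.5
  rating := null (missing; optional => null)
  street := null (missing; optional => null)
  => decoded: {"contact": null, "archived": true, "latitude": -2.5, "id": 250, "factor": -2.5, "rating": null, "street": null}
the other Invoice changes do not affect what is asked:
  removed field quantity from record Money -> no rule fires on it and the decoded Invoice view is identical with or without it
  field seq in record Money: type int64 changed to float64 (its default is dropped) -> schema-level compatibility only; this Invoice value's decode is unchanged
  removed field rating from record Invoice (its key 14 joins the reserved list) -> no rule fires on it and the decoded Invoice view is identical with or without it
  field attempts in record Money: required changed to optional -> schema-level compatibility only; this Invoice value's decode is unchanged


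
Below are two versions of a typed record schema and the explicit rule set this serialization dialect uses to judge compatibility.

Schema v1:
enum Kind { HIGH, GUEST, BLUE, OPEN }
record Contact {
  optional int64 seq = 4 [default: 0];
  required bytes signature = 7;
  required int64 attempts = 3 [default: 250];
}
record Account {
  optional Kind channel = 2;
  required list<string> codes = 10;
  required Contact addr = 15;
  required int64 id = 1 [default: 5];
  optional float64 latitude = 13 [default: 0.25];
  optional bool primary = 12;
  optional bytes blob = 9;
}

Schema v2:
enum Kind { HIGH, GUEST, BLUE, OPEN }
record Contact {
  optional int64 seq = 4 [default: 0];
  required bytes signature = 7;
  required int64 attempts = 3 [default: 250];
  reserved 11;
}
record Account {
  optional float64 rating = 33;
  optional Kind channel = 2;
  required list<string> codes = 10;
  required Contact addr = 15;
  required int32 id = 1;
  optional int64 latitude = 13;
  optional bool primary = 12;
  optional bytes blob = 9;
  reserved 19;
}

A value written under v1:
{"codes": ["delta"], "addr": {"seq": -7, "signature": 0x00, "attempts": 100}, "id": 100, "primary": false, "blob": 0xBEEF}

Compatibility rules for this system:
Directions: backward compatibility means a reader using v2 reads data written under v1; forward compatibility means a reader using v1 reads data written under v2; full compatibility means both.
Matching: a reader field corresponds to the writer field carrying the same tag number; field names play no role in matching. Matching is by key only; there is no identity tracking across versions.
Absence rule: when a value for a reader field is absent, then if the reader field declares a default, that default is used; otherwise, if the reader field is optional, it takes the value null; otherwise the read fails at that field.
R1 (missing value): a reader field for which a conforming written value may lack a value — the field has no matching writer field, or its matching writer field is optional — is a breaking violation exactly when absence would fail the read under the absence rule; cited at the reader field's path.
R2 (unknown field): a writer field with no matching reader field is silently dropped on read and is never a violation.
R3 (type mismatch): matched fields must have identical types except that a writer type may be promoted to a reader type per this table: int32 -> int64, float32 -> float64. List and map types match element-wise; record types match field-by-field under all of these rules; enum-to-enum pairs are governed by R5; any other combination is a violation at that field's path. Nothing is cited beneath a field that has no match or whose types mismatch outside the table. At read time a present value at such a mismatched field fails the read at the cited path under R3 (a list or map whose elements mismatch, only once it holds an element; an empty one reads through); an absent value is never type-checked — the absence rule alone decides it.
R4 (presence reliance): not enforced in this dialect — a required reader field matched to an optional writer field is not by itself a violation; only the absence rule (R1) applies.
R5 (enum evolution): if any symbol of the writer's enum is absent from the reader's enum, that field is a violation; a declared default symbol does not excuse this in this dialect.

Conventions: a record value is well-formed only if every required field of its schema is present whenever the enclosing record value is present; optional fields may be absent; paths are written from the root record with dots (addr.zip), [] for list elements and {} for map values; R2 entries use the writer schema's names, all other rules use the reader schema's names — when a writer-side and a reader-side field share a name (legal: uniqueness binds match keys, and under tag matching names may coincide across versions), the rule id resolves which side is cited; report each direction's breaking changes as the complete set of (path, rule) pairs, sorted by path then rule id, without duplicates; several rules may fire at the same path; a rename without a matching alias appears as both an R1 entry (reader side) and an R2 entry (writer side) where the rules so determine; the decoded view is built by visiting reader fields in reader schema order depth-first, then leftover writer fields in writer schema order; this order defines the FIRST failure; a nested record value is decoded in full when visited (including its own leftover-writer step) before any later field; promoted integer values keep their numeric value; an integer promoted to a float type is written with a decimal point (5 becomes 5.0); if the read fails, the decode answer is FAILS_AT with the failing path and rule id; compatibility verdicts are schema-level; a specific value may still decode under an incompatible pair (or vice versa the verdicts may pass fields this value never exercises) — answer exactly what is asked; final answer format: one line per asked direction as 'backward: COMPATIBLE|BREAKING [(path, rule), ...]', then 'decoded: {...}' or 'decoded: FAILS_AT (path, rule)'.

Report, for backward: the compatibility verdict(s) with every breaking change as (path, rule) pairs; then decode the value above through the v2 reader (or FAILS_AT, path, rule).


in Account below, arrows point writer -> reader
backward analysis of Account with v2 as reader and v1 as writer:
  rating has no writer counterpart
  channel: paired with writer channel (Kind -> Kind; writer optional)
  codes: paired with writer codes (list<string> -> list<string>; writer required)
  addr: paired with writer addr (Contact -> Contact; writer required)
  id: paired with writer id (int64 -> int32; writer required)
  latitude: paired with writer latitude (float64 -> int64; writer optional)
  primary: paired with writer primary (bool -> bool; writer optional)
  blob: paired with writer blob (bytes -> bytes; writer optional)
  addr.seq: paired with writer addr.seq (int64 -> int64; writer optional)
  addr.signature: paired with writer addr.signature (bytes -> bytes; writer required)
  addr.attempts: paired with writer addr.attempts (int64 -> int64; writer required)
  breaking: (id, R3)
  breaking: (latitude, R3)
  backward on Account therefore BREAKING (2)
decoding the Account value with the v2 reader:
  rating := null (absent, optional -> null)
  channel := null (absent, optional -> null)
  codes := ["delta"]
  addr.seq := -7
  addr.signature := 0x00
  addr.attempts := 100
  read fails at id under R3
  => FAILS_AT (id, R3)
the rest of the Account diff is inert for this question:
  added field rating to record Account: optional float64, tag 33 (in v2 it sits immediately before channel) -> no rule fires on it in Account's dialect; the asked verdict holds

backward: BREAKING [(id, R3), (latitude, R3)]; decoded: FAILS_AT (id, R3)
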